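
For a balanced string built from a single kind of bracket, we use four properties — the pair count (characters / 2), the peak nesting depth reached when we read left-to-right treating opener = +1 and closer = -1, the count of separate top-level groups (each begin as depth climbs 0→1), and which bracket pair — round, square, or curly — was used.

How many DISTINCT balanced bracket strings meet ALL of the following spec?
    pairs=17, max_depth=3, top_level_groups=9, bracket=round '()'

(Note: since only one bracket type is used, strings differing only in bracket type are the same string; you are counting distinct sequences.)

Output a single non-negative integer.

Answer: 174267

Derivation:
Spec: pairs=17 depth=3 groups=9
Count(depth <= 3) = 187137
Count(depth <= 2) = 12870
Count(depth == 3) = 187137 - 12870 = 174267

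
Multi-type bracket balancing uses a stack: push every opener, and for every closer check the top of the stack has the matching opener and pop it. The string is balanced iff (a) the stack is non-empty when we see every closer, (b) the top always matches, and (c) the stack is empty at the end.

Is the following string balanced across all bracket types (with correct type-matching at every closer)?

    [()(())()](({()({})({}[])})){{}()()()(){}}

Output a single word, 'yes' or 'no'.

Answer: yes

Derivation:
pos 0: push '['; stack = [
pos 1: push '('; stack = [(
pos 2: ')' matches '('; pop; stack = [
pos 3: push '('; stack = [(
pos 4: push '('; stack = [((
pos 5: ')' matches '('; pop; stack = [(
pos 6: ')' matches '('; pop; stack = [
pos 7: push '('; stack = [(
pos 8: ')' matches '('; pop; stack = [
pos 9: ']' matches '['; pop; stack = (empty)
pos 10: push '('; stack = (
pos 11: push '('; stack = ((
pos 12: push '{'; stack = (({
pos 13: push '('; stack = (({(
pos 14: ')' matches '('; pop; stack = (({
pos 15: push '('; stack = (({(
pos 16: push '{'; stack = (({({
pos 17: '}' matches '{'; pop; stack = (({(
pos 18: ')' matches '('; pop; stack = (({
pos 19: push '('; stack = (({(
pos 20: push '{'; stack = (({({
pos 21: '}' matches '{'; pop; stack = (({(
pos 22: push '['; stack = (({([
pos 23: ']' matches '['; pop; stack = (({(
pos 24: ')' matches '('; pop; stack = (({
pos 25: '}' matches '{'; pop; stack = ((
pos 26: ')' matches '('; pop; stack = (
pos 27: ')' matches '('; pop; stack = (empty)
pos 28: push '{'; stack = {
pos 29: push '{'; stack = {{
pos 30: '}' matches '{'; pop; stack = {
pos 31: push '('; stack = {(
pos 32: ')' matches '('; pop; stack = {
pos 33: push '('; stack = {(
pos 34: ')' matches '('; pop; stack = {
pos 35: push '('; stack = {(
pos 36: ')' matches '('; pop; stack = {
pos 37: push '('; stack = {(
pos 38: ')' matches '('; pop; stack = {
pos 39: push '{'; stack = {{
pos 40: '}' matches '{'; pop; stack = {
pos 41: '}' matches '{'; pop; stack = (empty)
end: stack empty → VALID
Verdict: properly nested → yes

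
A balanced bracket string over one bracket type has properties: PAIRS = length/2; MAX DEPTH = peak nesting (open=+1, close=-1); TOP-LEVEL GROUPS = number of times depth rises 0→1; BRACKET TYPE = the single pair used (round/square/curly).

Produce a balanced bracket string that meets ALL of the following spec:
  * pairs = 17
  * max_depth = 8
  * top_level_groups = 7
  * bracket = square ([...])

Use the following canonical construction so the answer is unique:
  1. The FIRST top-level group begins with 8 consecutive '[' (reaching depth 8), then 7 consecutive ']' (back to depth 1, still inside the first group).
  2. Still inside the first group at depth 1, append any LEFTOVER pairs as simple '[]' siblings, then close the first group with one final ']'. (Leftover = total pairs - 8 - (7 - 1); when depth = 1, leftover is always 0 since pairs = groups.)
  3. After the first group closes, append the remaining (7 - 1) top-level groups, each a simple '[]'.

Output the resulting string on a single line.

Spec: pairs=17 depth=8 groups=7
Leftover pairs = 17 - 8 - (7-1) = 3
First group: deep chain of depth 8 + 3 sibling pairs
Remaining 6 groups: simple '[]' each

Answer: [[[[[[[[]]]]]]][][][]][][][][][][]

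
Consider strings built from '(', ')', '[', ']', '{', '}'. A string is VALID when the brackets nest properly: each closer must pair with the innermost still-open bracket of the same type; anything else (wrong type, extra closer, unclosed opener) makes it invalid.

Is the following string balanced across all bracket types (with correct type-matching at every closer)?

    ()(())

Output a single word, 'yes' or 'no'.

pos 0: push '('; stack = (
pos 1: ')' matches '('; pop; stack = (empty)
pos 2: push '('; stack = (
pos 3: push '('; stack = ((
pos 4: ')' matches '('; pop; stack = (
pos 5: ')' matches '('; pop; stack = (empty)
end: stack empty → VALID
Verdict: properly nested → yes

Answer: yes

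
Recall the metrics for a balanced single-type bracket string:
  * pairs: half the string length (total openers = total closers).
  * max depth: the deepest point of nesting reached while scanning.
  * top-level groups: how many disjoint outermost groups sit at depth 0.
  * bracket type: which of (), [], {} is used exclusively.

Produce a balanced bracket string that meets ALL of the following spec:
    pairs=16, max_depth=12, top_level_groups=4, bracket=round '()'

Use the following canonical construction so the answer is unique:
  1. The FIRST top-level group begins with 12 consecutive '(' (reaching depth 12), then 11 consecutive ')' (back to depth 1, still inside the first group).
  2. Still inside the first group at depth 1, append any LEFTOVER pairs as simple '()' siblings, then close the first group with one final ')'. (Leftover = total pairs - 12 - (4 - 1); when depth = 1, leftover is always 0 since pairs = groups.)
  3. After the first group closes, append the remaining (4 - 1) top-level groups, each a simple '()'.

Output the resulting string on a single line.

Answer: (((((((((((()))))))))))())()()()

Derivation:
Spec: pairs=16 depth=12 groups=4
Leftover pairs = 16 - 12 - (4-1) = 1
First group: deep chain of depth 12 + 1 sibling pairs
Remaining 3 groups: simple '()' each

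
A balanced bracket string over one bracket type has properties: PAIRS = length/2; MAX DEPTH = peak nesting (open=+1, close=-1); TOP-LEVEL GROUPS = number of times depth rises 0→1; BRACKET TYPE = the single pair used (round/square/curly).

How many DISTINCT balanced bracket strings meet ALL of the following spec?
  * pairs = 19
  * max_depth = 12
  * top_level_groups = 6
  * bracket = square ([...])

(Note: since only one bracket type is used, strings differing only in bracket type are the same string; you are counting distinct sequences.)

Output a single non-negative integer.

Spec: pairs=19 depth=12 groups=6
Count(depth <= 12) = 65132376
Count(depth <= 11) = 65130126
Count(depth == 12) = 65132376 - 65130126 = 2250

Answer: 2250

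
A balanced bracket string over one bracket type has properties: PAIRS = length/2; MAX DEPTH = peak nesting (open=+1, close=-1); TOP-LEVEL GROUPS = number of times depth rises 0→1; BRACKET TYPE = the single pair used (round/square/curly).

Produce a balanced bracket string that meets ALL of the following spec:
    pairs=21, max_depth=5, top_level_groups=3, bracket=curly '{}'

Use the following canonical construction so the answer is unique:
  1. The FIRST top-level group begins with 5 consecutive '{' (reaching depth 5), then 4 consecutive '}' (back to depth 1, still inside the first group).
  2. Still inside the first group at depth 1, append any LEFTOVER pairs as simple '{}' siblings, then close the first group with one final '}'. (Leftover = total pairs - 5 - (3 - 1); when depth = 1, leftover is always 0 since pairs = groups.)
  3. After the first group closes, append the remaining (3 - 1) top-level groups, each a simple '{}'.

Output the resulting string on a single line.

Spec: pairs=21 depth=5 groups=3
Leftover pairs = 21 - 5 - (3-1) = 14
First group: deep chain of depth 5 + 14 sibling pairs
Remaining 2 groups: simple '{}' each

Answer: {{{{{}}}}{}{}{}{}{}{}{}{}{}{}{}{}{}{}}{}{}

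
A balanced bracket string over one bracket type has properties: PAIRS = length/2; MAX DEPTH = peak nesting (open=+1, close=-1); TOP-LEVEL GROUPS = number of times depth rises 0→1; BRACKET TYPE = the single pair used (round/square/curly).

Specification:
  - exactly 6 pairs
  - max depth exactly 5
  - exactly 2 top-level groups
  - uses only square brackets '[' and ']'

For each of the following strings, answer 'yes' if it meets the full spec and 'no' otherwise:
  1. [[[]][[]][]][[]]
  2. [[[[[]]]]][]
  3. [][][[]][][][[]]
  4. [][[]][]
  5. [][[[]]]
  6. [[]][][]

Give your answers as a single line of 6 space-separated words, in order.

Answer: no yes no no no no

Derivation:
String 1 '[[[]][[]][]][[]]': depth seq [1 2 3 2 1 2 3 2 1 2 1 0 1 2 1 0]
  -> pairs=8 depth=3 groups=2 -> no
String 2 '[[[[[]]]]][]': depth seq [1 2 3 4 5 4 3 2 1 0 1 0]
  -> pairs=6 depth=5 groups=2 -> yes
String 3 '[][][[]][][][[]]': depth seq [1 0 1 0 1 2 1 0 1 0 1 0 1 2 1 0]
  -> pairs=8 depth=2 groups=6 -> no
String 4 '[][[]][]': depth seq [1 0 1 2 1 0 1 0]
  -> pairs=4 depth=2 groups=3 -> no
String 5 '[][[[]]]': depth seq [1 0 1 2 3 2 1 0]
  -> pairs=4 depth=3 groups=2 -> no
String 6 '[[]][][]': depth seq [1 2 1 0 1 0 1 0]
  -> pairs=4 depth=2 groups=3 -> no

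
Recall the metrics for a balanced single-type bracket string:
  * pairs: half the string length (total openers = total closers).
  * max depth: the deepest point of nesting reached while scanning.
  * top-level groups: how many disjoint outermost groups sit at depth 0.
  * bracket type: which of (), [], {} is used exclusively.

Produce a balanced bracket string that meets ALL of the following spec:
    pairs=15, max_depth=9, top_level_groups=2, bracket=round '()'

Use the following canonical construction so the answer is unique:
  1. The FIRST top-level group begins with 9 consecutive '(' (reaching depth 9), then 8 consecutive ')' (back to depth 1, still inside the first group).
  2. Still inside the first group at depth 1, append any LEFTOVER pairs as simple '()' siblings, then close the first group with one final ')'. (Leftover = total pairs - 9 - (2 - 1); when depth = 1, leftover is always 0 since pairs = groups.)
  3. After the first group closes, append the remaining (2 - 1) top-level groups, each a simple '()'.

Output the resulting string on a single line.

Spec: pairs=15 depth=9 groups=2
Leftover pairs = 15 - 9 - (2-1) = 5
First group: deep chain of depth 9 + 5 sibling pairs
Remaining 1 groups: simple '()' each

Answer: ((((((((())))))))()()()()())()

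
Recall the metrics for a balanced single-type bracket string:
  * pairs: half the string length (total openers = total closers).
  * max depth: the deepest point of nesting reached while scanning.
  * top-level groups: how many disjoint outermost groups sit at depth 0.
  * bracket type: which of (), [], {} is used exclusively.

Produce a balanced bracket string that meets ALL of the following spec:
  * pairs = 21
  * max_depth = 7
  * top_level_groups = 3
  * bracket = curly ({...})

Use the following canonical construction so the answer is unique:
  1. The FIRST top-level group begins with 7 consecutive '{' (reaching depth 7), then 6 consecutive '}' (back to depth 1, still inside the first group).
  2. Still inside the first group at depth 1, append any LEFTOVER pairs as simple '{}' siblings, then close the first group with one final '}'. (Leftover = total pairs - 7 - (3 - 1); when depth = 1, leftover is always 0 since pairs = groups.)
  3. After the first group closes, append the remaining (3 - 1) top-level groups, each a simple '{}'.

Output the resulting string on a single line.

Spec: pairs=21 depth=7 groups=3
Leftover pairs = 21 - 7 - (3-1) = 12
First group: deep chain of depth 7 + 12 sibling pairs
Remaining 2 groups: simple '{}' each

Answer: {{{{{{{}}}}}}{}{}{}{}{}{}{}{}{}{}{}{}}{}{}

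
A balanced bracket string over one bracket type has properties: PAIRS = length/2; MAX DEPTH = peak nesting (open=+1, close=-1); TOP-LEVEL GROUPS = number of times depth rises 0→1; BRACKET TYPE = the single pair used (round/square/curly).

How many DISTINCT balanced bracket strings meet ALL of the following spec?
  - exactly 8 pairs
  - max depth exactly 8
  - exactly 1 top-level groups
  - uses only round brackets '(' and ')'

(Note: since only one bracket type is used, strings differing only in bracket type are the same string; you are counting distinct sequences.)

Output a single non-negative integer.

Spec: pairs=8 depth=8 groups=1
Count(depth <= 8) = 429
Count(depth <= 7) = 428
Count(depth == 8) = 429 - 428 = 1

Answer: 1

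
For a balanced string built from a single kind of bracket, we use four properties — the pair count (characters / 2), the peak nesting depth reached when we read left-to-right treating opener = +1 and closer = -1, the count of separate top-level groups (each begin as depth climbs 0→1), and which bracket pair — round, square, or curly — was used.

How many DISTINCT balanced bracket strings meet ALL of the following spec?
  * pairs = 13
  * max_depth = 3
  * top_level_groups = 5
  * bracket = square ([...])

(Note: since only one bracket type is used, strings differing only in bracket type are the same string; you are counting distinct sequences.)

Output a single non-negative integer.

Spec: pairs=13 depth=3 groups=5
Count(depth <= 3) = 14920
Count(depth <= 2) = 495
Count(depth == 3) = 14920 - 495 = 14425

Answer: 14425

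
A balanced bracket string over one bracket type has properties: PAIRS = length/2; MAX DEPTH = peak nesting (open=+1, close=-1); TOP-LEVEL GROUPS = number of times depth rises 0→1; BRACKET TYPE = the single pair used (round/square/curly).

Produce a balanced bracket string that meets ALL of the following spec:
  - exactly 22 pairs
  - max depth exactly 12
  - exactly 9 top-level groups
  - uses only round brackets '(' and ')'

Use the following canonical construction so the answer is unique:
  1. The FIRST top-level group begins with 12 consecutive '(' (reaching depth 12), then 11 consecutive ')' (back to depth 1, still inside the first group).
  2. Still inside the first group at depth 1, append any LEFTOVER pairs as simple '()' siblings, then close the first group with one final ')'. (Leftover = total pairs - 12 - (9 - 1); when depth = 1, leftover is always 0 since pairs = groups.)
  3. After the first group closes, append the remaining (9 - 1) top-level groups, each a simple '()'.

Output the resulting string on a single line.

Answer: (((((((((((()))))))))))()())()()()()()()()()

Derivation:
Spec: pairs=22 depth=12 groups=9
Leftover pairs = 22 - 12 - (9-1) = 2
First group: deep chain of depth 12 + 2 sibling pairs
Remaining 8 groups: simple '()' each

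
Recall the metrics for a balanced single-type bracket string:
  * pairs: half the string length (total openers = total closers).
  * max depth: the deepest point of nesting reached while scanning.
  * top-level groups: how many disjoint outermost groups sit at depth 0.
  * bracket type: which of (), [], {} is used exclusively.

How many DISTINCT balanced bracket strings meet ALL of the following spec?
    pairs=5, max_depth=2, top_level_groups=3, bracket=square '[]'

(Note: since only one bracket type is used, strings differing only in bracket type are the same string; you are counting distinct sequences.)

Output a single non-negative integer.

Answer: 6

Derivation:
Spec: pairs=5 depth=2 groups=3
Count(depth <= 2) = 6
Count(depth <= 1) = 0
Count(depth == 2) = 6 - 0 = 6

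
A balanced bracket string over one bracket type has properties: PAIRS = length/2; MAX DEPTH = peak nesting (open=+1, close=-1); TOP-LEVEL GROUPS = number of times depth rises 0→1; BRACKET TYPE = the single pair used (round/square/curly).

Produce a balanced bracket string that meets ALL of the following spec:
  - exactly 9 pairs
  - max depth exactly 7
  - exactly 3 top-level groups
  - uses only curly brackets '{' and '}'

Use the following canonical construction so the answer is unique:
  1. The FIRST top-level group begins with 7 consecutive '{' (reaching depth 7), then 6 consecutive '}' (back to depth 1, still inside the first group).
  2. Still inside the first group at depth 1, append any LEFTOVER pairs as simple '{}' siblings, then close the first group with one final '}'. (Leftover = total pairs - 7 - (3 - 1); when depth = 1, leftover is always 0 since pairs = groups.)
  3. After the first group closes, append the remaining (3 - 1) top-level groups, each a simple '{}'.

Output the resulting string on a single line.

Spec: pairs=9 depth=7 groups=3
Leftover pairs = 9 - 7 - (3-1) = 0
First group: deep chain of depth 7 + 0 sibling pairs
Remaining 2 groups: simple '{}' each

Answer: {{{{{{{}}}}}}}{}{}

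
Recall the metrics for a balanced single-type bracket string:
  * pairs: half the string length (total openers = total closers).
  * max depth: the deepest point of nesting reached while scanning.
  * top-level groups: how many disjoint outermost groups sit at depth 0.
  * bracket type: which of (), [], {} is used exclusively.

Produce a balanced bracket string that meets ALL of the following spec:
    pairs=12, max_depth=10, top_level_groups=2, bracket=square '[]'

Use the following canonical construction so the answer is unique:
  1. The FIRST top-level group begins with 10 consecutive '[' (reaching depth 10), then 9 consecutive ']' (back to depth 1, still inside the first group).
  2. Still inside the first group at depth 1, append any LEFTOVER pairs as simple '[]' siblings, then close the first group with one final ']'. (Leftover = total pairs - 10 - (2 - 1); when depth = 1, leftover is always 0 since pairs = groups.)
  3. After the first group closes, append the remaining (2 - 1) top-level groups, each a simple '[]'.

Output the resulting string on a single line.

Spec: pairs=12 depth=10 groups=2
Leftover pairs = 12 - 10 - (2-1) = 1
First group: deep chain of depth 10 + 1 sibling pairs
Remaining 1 groups: simple '[]' each

Answer: [[[[[[[[[[]]]]]]]]][]][]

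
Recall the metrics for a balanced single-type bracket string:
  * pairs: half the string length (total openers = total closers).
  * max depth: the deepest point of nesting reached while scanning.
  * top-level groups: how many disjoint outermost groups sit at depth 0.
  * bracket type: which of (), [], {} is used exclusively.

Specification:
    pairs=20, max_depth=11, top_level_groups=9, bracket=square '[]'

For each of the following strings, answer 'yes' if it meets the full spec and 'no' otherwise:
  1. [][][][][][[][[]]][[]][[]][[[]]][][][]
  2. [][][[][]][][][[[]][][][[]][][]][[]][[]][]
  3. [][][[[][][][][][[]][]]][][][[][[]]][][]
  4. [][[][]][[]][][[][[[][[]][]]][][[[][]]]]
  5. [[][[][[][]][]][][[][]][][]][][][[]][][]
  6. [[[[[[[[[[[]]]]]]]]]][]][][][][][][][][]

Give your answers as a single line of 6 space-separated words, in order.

Answer: no no no no no yes

Derivation:
String 1 '[][][][][][[][[]]][[]][[]][[[]]][][][]': depth seq [1 0 1 0 1 0 1 0 1 0 1 2 1 2 3 2 1 0 1 2 1 0 1 2 1 0 1 2 3 2 1 0 1 0 1 0 1 0]
  -> pairs=19 depth=3 groups=12 -> no
String 2 '[][][[][]][][][[[]][][][[]][][]][[]][[]][]': depth seq [1 0 1 0 1 2 1 2 1 0 1 0 1 0 1 2 3 2 1 2 1 2 1 2 3 2 1 2 1 2 1 0 1 2 1 0 1 2 1 0 1 0]
  -> pairs=21 depth=3 groups=9 -> no
String 3 '[][][[[][][][][][[]][]]][][][[][[]]][][]': depth seq [1 0 1 0 1 2 3 2 3 2 3 2 3 2 3 2 3 4 3 2 3 2 1 0 1 0 1 0 1 2 1 2 3 2 1 0 1 0 1 0]
  -> pairs=20 depth=4 groups=8 -> no
String 4 '[][[][]][[]][][[][[[][[]][]]][][[[][]]]]': depth seq [1 0 1 2 1 2 1 0 1 2 1 0 1 0 1 2 1 2 3 4 3 4 5 4 3 4 3 2 1 2 1 2 3 4 3 4 3 2 1 0]
  -> pairs=20 depth=5 groups=5 -> no
String 5 '[[][[][[][]][]][][[][]][][]][][][[]][][]': depth seq [1 2 1 2 3 2 3 4 3 4 3 2 3 2 1 2 1 2 3 2 3 2 1 2 1 2 1 0 1 0 1 0 1 2 1 0 1 0 1 0]
  -> pairs=20 depth=4 groups=6 -> no
String 6 '[[[[[[[[[[[]]]]]]]]]][]][][][][][][][][]': depth seq [1 2 3 4 5 6 7 8 9 10 11 10 9 8 7 6 5 4 3 2 1 2 1 0 1 0 1 0 1 0 1 0 1 0 1 0 1 0 1 0]
  -> pairs=20 depth=11 groups=9 -> yes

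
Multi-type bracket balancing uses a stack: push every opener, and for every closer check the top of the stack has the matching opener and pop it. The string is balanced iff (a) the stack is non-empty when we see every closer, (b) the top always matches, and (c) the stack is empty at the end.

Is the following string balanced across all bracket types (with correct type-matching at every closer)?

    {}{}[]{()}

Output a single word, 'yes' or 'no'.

Answer: yes

Derivation:
pos 0: push '{'; stack = {
pos 1: '}' matches '{'; pop; stack = (empty)
pos 2: push '{'; stack = {
pos 3: '}' matches '{'; pop; stack = (empty)
pos 4: push '['; stack = [
pos 5: ']' matches '['; pop; stack = (empty)
pos 6: push '{'; stack = {
pos 7: push '('; stack = {(
pos 8: ')' matches '('; pop; stack = {
pos 9: '}' matches '{'; pop; stack = (empty)
end: stack empty → VALID
Verdict: properly nested → yes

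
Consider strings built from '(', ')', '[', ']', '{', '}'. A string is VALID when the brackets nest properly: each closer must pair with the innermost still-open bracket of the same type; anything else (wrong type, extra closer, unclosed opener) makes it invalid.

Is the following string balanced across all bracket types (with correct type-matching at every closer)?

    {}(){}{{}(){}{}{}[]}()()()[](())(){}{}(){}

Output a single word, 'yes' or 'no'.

Answer: yes

Derivation:
pos 0: push '{'; stack = {
pos 1: '}' matches '{'; pop; stack = (empty)
pos 2: push '('; stack = (
pos 3: ')' matches '('; pop; stack = (empty)
pos 4: push '{'; stack = {
pos 5: '}' matches '{'; pop; stack = (empty)
pos 6: push '{'; stack = {
pos 7: push '{'; stack = {{
pos 8: '}' matches '{'; pop; stack = {
pos 9: push '('; stack = {(
pos 10: ')' matches '('; pop; stack = {
pos 11: push '{'; stack = {{
pos 12: '}' matches '{'; pop; stack = {
pos 13: push '{'; stack = {{
pos 14: '}' matches '{'; pop; stack = {
pos 15: push '{'; stack = {{
pos 16: '}' matches '{'; pop; stack = {
pos 17: push '['; stack = {[
pos 18: ']' matches '['; pop; stack = {
pos 19: '}' matches '{'; pop; stack = (empty)
pos 20: push '('; stack = (
pos 21: ')' matches '('; pop; stack = (empty)
pos 22: push '('; stack = (
pos 23: ')' matches '('; pop; stack = (empty)
pos 24: push '('; stack = (
pos 25: ')' matches '('; pop; stack = (empty)
pos 26: push '['; stack = [
pos 27: ']' matches '['; pop; stack = (empty)
pos 28: push '('; stack = (
pos 29: push '('; stack = ((
pos 30: ')' matches '('; pop; stack = (
pos 31: ')' matches '('; pop; stack = (empty)
pos 32: push '('; stack = (
pos 33: ')' matches '('; pop; stack = (empty)
pos 34: push '{'; stack = {
pos 35: '}' matches '{'; pop; stack = (empty)
pos 36: push '{'; stack = {
pos 37: '}' matches '{'; pop; stack = (empty)
pos 38: push '('; stack = (
pos 39: ')' matches '('; pop; stack = (empty)
pos 40: push '{'; stack = {
pos 41: '}' matches '{'; pop; stack = (empty)
end: stack empty → VALID
Verdict: properly nested → yes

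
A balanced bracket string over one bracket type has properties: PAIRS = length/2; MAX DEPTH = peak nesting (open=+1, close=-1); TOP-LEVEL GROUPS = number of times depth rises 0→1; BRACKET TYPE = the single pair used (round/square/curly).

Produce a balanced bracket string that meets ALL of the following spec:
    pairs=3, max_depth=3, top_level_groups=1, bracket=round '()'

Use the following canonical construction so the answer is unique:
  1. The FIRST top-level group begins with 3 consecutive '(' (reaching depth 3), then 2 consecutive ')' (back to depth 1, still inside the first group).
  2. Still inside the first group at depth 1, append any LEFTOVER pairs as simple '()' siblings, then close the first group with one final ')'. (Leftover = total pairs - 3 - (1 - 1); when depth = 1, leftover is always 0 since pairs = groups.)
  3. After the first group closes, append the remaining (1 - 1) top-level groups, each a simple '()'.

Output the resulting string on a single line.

Answer: ((()))

Derivation:
Spec: pairs=3 depth=3 groups=1
Leftover pairs = 3 - 3 - (1-1) = 0
First group: deep chain of depth 3 + 0 sibling pairs
Remaining 0 groups: simple '()' each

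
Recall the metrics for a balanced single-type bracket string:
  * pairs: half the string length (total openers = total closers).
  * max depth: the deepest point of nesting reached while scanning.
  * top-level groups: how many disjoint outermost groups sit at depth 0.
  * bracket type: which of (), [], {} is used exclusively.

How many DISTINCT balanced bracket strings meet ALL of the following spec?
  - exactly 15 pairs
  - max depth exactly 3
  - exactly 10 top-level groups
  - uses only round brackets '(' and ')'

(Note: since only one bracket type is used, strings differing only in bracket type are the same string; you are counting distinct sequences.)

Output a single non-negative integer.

Answer: 4410

Derivation:
Spec: pairs=15 depth=3 groups=10
Count(depth <= 3) = 6412
Count(depth <= 2) = 2002
Count(depth == 3) = 6412 - 2002 = 4410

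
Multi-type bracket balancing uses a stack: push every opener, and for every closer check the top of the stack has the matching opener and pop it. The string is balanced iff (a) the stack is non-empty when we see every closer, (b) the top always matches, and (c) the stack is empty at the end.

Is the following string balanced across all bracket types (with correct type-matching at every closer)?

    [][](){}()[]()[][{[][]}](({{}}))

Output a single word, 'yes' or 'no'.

pos 0: push '['; stack = [
pos 1: ']' matches '['; pop; stack = (empty)
pos 2: push '['; stack = [
pos 3: ']' matches '['; pop; stack = (empty)
pos 4: push '('; stack = (
pos 5: ')' matches '('; pop; stack = (empty)
pos 6: push '{'; stack = {
pos 7: '}' matches '{'; pop; stack = (empty)
pos 8: push '('; stack = (
pos 9: ')' matches '('; pop; stack = (empty)
pos 10: push '['; stack = [
pos 11: ']' matches '['; pop; stack = (empty)
pos 12: push '('; stack = (
pos 13: ')' matches '('; pop; stack = (empty)
pos 14: push '['; stack = [
pos 15: ']' matches '['; pop; stack = (empty)
pos 16: push '['; stack = [
pos 17: push '{'; stack = [{
pos 18: push '['; stack = [{[
pos 19: ']' matches '['; pop; stack = [{
pos 20: push '['; stack = [{[
pos 21: ']' matches '['; pop; stack = [{
pos 22: '}' matches '{'; pop; stack = [
pos 23: ']' matches '['; pop; stack = (empty)
pos 24: push '('; stack = (
pos 25: push '('; stack = ((
pos 26: push '{'; stack = (({
pos 27: push '{'; stack = (({{
pos 28: '}' matches '{'; pop; stack = (({
pos 29: '}' matches '{'; pop; stack = ((
pos 30: ')' matches '('; pop; stack = (
pos 31: ')' matches '('; pop; stack = (empty)
end: stack empty → VALID
Verdict: properly nested → yes

Answer: yes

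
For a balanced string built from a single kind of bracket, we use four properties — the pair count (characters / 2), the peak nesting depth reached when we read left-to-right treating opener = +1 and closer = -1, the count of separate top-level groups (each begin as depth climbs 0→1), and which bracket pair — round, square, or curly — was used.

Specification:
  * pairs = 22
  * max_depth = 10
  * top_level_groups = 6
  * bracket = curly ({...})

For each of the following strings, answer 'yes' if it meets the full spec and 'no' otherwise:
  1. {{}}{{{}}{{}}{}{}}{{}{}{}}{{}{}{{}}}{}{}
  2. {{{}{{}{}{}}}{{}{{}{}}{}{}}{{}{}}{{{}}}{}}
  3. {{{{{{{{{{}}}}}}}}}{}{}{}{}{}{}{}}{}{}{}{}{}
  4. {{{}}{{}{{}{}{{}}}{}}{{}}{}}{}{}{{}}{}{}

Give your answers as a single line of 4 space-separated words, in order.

String 1 '{{}}{{{}}{{}}{}{}}{{}{}{}}{{}{}{{}}}{}{}': depth seq [1 2 1 0 1 2 3 2 1 2 3 2 1 2 1 2 1 0 1 2 1 2 1 2 1 0 1 2 1 2 1 2 3 2 1 0 1 0 1 0]
  -> pairs=20 depth=3 groups=6 -> no
String 2 '{{{}{{}{}{}}}{{}{{}{}}{}{}}{{}{}}{{{}}}{}}': depth seq [1 2 3 2 3 4 3 4 3 4 3 2 1 2 3 2 3 4 3 4 3 2 3 2 3 2 1 2 3 2 3 2 1 2 3 4 3 2 1 2 1 0]
  -> pairs=21 depth=4 groups=1 -> no
String 3 '{{{{{{{{{{}}}}}}}}}{}{}{}{}{}{}{}}{}{}{}{}{}': depth seq [1 2 3 4 5 6 7 8 9 10 9 8 7 6 5 4 3 2 1 2 1 2 1 2 1 2 1 2 1 2 1 2 1 0 1 0 1 0 1 0 1 0 1 0]
  -> pairs=22 depth=10 groups=6 -> yes
String 4 '{{{}}{{}{{}{}{{}}}{}}{{}}{}}{}{}{{}}{}{}': depth seq [1 2 3 2 1 2 3 2 3 4 3 4 3 4 5 4 3 2 3 2 1 2 3 2 1 2 1 0 1 0 1 0 1 2 1 0 1 0 1 0]
  -> pairs=20 depth=5 groups=6 -> no

Answer: no no yes no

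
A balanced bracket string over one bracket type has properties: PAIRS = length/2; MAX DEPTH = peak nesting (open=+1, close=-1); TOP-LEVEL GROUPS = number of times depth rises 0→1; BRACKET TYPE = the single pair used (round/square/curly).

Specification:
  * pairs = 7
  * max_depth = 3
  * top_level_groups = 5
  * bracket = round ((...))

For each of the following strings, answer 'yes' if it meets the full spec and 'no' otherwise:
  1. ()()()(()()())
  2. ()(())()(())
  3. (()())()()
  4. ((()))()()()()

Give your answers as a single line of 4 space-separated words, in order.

String 1 '()()()(()()())': depth seq [1 0 1 0 1 0 1 2 1 2 1 2 1 0]
  -> pairs=7 depth=2 groups=4 -> no
String 2 '()(())()(())': depth seq [1 0 1 2 1 0 1 0 1 2 1 0]
  -> pairs=6 depth=2 groups=4 -> no
String 3 '(()())()()': depth seq [1 2 1 2 1 0 1 0 1 0]
  -> pairs=5 depth=2 groups=3 -> no
String 4 '((()))()()()()': depth seq [1 2 3 2 1 0 1 0 1 0 1 0 1 0]
  -> pairs=7 depth=3 groups=5 -> yes

Answer: no no no yes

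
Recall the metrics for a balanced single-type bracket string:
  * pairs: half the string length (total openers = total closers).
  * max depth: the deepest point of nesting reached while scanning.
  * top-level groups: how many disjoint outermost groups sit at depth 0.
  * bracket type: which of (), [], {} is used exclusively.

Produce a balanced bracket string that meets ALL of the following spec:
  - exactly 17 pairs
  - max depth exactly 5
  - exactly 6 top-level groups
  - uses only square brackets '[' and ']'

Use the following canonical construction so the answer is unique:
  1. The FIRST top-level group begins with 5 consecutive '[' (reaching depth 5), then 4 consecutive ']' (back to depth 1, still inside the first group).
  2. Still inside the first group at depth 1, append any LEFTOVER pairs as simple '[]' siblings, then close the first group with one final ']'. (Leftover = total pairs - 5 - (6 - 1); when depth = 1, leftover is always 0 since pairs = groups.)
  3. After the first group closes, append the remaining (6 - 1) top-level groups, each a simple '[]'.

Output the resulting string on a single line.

Answer: [[[[[]]]][][][][][][][]][][][][][]

Derivation:
Spec: pairs=17 depth=5 groups=6
Leftover pairs = 17 - 5 - (6-1) = 7
First group: deep chain of depth 5 + 7 sibling pairs
Remaining 5 groups: simple '[]' each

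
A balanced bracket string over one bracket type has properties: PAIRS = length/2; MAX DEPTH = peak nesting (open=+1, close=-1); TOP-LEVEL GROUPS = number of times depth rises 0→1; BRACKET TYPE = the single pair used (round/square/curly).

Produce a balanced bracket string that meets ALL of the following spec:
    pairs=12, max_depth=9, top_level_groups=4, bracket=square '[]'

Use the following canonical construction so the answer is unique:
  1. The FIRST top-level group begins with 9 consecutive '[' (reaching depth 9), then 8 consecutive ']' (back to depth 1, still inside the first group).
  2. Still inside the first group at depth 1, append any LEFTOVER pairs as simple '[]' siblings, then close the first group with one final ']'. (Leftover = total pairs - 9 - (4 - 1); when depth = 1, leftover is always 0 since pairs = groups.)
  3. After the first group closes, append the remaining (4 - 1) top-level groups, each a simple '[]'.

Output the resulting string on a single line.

Spec: pairs=12 depth=9 groups=4
Leftover pairs = 12 - 9 - (4-1) = 0
First group: deep chain of depth 9 + 0 sibling pairs
Remaining 3 groups: simple '[]' each

Answer: [[[[[[[[[]]]]]]]]][][][]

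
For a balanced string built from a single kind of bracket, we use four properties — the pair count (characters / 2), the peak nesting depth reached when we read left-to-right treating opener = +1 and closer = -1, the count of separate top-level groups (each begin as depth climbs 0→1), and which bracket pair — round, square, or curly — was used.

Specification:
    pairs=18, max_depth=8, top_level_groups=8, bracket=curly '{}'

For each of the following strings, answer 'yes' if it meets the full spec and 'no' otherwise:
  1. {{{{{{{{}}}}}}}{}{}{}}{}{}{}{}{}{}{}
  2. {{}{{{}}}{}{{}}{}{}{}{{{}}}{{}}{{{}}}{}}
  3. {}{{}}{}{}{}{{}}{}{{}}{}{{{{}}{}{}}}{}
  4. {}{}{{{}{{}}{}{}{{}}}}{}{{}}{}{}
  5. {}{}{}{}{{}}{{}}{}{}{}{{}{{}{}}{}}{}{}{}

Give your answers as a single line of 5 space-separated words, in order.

String 1 '{{{{{{{{}}}}}}}{}{}{}}{}{}{}{}{}{}{}': depth seq [1 2 3 4 5 6 7 8 7 6 5 4 3 2 1 2 1 2 1 2 1 0 1 0 1 0 1 0 1 0 1 0 1 0 1 0]
  -> pairs=18 depth=8 groups=8 -> yes
String 2 '{{}{{{}}}{}{{}}{}{}{}{{{}}}{{}}{{{}}}{}}': depth seq [1 2 1 2 3 4 3 2 1 2 1 2 3 2 1 2 1 2 1 2 1 2 3 4 3 2 1 2 3 2 1 2 3 4 3 2 1 2 1 0]
  -> pairs=20 depth=4 groups=1 -> no
String 3 '{}{{}}{}{}{}{{}}{}{{}}{}{{{{}}{}{}}}{}': depth seq [1 0 1 2 1 0 1 0 1 0 1 0 1 2 1 0 1 0 1 2 1 0 1 0 1 2 3 4 3 2 3 2 3 2 1 0 1 0]
  -> pairs=19 depth=4 groups=11 -> no
String 4 '{}{}{{{}{{}}{}{}{{}}}}{}{{}}{}{}': depth seq [1 0 1 0 1 2 3 2 3 4 3 2 3 2 3 2 3 4 3 2 1 0 1 0 1 2 1 0 1 0 1 0]
  -> pairs=16 depth=4 groups=7 -> no
String 5 '{}{}{}{}{{}}{{}}{}{}{}{{}{{}{}}{}}{}{}{}': depth seq [1 0 1 0 1 0 1 0 1 2 1 0 1 2 1 0 1 0 1 0 1 0 1 2 1 2 3 2 3 2 1 2 1 0 1 0 1 0 1 0]
  -> pairs=20 depth=3 groups=13 -> no

Answer: yes no no no no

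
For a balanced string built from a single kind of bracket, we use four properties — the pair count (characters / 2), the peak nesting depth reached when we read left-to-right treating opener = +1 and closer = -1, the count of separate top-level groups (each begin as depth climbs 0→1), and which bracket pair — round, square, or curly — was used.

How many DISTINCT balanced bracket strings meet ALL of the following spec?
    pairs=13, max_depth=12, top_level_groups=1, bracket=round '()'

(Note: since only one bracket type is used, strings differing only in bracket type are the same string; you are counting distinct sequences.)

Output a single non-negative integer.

Answer: 21

Derivation:
Spec: pairs=13 depth=12 groups=1
Count(depth <= 12) = 208011
Count(depth <= 11) = 207990
Count(depth == 12) = 208011 - 207990 = 21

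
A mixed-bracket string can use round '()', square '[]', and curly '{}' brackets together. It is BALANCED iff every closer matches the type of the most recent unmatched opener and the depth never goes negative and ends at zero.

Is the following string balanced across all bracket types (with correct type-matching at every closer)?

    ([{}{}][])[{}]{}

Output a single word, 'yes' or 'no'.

pos 0: push '('; stack = (
pos 1: push '['; stack = ([
pos 2: push '{'; stack = ([{
pos 3: '}' matches '{'; pop; stack = ([
pos 4: push '{'; stack = ([{
pos 5: '}' matches '{'; pop; stack = ([
pos 6: ']' matches '['; pop; stack = (
pos 7: push '['; stack = ([
pos 8: ']' matches '['; pop; stack = (
pos 9: ')' matches '('; pop; stack = (empty)
pos 10: push '['; stack = [
pos 11: push '{'; stack = [{
pos 12: '}' matches '{'; pop; stack = [
pos 13: ']' matches '['; pop; stack = (empty)
pos 14: push '{'; stack = {
pos 15: '}' matches '{'; pop; stack = (empty)
end: stack empty → VALID
Verdict: properly nested → yes

Answer: yes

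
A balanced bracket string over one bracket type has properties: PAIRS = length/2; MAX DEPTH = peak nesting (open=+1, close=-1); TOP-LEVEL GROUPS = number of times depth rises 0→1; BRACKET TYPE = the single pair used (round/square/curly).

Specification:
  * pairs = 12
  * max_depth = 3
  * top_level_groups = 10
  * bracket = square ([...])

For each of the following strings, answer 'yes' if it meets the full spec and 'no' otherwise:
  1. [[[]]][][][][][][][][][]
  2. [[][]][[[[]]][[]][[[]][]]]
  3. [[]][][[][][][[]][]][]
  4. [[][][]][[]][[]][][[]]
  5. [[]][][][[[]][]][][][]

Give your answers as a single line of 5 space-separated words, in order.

String 1 '[[[]]][][][][][][][][][]': depth seq [1 2 3 2 1 0 1 0 1 0 1 0 1 0 1 0 1 0 1 0 1 0 1 0]
  -> pairs=12 depth=3 groups=10 -> yes
String 2 '[[][]][[[[]]][[]][[[]][]]]': depth seq [1 2 1 2 1 0 1 2 3 4 3 2 1 2 3 2 1 2 3 4 3 2 3 2 1 0]
  -> pairs=13 depth=4 groups=2 -> no
String 3 '[[]][][[][][][[]][]][]': depth seq [1 2 1 0 1 0 1 2 1 2 1 2 1 2 3 2 1 2 1 0 1 0]
  -> pairs=11 depth=3 groups=4 -> no
String 4 '[[][][]][[]][[]][][[]]': depth seq [1 2 1 2 1 2 1 0 1 2 1 0 1 2 1 0 1 0 1 2 1 0]
  -> pairs=11 depth=2 groups=5 -> no
String 5 '[[]][][][[[]][]][][][]': depth seq [1 2 1 0 1 0 1 0 1 2 3 2 1 2 1 0 1 0 1 0 1 0]
  -> pairs=11 depth=3 groups=7 -> no

Answer: yes no no no no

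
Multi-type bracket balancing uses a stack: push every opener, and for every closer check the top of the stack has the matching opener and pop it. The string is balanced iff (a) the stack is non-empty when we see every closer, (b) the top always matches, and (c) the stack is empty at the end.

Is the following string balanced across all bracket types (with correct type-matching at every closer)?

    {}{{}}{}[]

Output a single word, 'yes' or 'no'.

pos 0: push '{'; stack = {
pos 1: '}' matches '{'; pop; stack = (empty)
pos 2: push '{'; stack = {
pos 3: push '{'; stack = {{
pos 4: '}' matches '{'; pop; stack = {
pos 5: '}' matches '{'; pop; stack = (empty)
pos 6: push '{'; stack = {
pos 7: '}' matches '{'; pop; stack = (empty)
pos 8: push '['; stack = [
pos 9: ']' matches '['; pop; stack = (empty)
end: stack empty → VALID
Verdict: properly nested → yes

Answer: yes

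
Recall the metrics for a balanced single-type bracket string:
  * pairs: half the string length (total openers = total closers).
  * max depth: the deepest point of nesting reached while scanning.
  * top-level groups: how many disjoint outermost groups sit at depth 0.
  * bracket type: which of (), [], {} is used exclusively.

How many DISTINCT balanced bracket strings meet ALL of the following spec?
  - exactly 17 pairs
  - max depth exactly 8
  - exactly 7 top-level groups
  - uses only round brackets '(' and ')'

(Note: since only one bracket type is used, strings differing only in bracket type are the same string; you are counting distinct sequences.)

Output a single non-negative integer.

Answer: 11914

Derivation:
Spec: pairs=17 depth=8 groups=7
Count(depth <= 8) = 2185267
Count(depth <= 7) = 2173353
Count(depth == 8) = 2185267 - 2173353 = 11914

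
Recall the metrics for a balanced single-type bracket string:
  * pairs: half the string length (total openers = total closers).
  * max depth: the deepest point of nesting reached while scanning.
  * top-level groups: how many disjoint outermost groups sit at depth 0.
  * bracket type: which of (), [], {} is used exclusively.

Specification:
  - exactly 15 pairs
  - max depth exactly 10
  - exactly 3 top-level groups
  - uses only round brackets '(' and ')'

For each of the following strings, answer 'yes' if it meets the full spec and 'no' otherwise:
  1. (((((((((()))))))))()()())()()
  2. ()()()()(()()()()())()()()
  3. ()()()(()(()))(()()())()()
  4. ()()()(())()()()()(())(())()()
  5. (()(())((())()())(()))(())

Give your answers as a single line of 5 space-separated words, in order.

String 1 '(((((((((()))))))))()()())()()': depth seq [1 2 3 4 5 6 7 8 9 10 9 8 7 6 5 4 3 2 1 2 1 2 1 2 1 0 1 0 1 0]
  -> pairs=15 depth=10 groups=3 -> yes
String 2 '()()()()(()()()()())()()()': depth seq [1 0 1 0 1 0 1 0 1 2 1 2 1 2 1 2 1 2 1 0 1 0 1 0 1 0]
  -> pairs=13 depth=2 groups=8 -> no
String 3 '()()()(()(()))(()()())()()': depth seq [1 0 1 0 1 0 1 2 1 2 3 2 1 0 1 2 1 2 1 2 1 0 1 0 1 0]
  -> pairs=13 depth=3 groups=7 -> no
String 4 '()()()(())()()()()(())(())()()': depth seq [1 0 1 0 1 0 1 2 1 0 1 0 1 0 1 0 1 0 1 2 1 0 1 2 1 0 1 0 1 0]
  -> pairs=15 depth=2 groups=12 -> no
String 5 '(()(())((())()())(()))(())': depth seq [1 2 1 2 3 2 1 2 3 4 3 2 3 2 3 2 1 2 3 2 1 0 1 2 1 0]
  -> pairs=13 depth=4 groups=2 -> no

Answer: yes no no no no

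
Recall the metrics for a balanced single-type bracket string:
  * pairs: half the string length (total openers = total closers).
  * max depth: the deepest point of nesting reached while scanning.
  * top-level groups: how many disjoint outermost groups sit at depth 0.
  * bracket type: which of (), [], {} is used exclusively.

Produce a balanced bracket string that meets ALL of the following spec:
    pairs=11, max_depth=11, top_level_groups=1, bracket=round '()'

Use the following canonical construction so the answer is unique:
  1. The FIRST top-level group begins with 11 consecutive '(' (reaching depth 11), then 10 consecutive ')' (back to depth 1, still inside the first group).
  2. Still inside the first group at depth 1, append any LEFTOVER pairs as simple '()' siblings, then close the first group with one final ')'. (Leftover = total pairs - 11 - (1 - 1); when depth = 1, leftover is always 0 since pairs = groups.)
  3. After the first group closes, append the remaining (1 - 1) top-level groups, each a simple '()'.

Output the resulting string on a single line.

Spec: pairs=11 depth=11 groups=1
Leftover pairs = 11 - 11 - (1-1) = 0
First group: deep chain of depth 11 + 0 sibling pairs
Remaining 0 groups: simple '()' each

Answer: ((((((((((()))))))))))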